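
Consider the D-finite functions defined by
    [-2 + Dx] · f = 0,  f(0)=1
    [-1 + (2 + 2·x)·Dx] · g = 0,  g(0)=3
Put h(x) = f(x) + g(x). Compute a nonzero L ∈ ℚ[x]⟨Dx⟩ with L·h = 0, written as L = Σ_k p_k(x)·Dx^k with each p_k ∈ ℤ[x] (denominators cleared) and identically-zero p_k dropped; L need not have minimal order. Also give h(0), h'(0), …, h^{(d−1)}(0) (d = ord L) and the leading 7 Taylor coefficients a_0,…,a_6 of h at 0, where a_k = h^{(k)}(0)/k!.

f: a_k = 1, 2, 2, 4/3, 2/3, 4/15, 4/45, …
g: a_k = 3, 3/2, -3/8, 3/16, -15/128, 21/256, -63/1024, …
h₀=f+g: left-lcm gives L₀, ord ≤ 2.
L = (10 + 8·x) + (-17 - 32·x - 16·x^2)·Dx + (6 + 14·x + 8·x^2)·Dx^2  (order 2).
h: a_k = 4, 7/2, 13/8, 73/48, 211/384, 1339/3840, 1261/46080, …
ICs: h(0) = 4, h′(0) = 7/2.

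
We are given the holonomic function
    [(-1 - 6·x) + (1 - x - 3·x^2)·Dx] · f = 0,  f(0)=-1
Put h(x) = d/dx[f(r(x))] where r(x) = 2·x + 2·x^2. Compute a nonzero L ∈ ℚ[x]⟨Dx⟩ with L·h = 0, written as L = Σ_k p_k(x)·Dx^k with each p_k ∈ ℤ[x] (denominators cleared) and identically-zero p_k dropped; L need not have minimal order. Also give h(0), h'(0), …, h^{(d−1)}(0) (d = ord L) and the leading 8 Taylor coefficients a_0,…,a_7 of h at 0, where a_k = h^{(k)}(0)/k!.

L = (18 + 156·x + 804·x^2 + 2736·x^3 + 4968·x^4 + 4320·x^5 + 1440·x^6) + (-1 - 12·x + 6·x^2 + 268·x^3 + 900·x^4 + 1368·x^5 + 1008·x^6 + 288·x^7)·Dx  (order 1).
h: a_k = -2, -36, -264, -1952, -13320, -86928, -553280, -3445632, …
ICs: h(0) = -2.

f: a_k = -1, -1, -4, -7, -19, -40, -97, -217, …
f∘r: x↦r, Dx↦Dx/r' in L_f ⇒ L₀.
Derive L from L₀ (diff closure).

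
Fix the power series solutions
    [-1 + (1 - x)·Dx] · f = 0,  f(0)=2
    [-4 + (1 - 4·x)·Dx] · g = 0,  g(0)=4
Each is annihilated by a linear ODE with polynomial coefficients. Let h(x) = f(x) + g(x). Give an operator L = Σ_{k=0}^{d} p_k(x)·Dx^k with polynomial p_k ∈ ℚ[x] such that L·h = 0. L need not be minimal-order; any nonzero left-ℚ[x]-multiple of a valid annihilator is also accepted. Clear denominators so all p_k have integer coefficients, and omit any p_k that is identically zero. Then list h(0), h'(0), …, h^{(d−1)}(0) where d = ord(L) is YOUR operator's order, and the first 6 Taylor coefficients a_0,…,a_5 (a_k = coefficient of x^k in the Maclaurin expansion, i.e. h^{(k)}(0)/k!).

L = -8 + (10 - 16·x)·Dx + (-1 + 5·x - 4·x^2)·Dx^2  (order 2).
h: a_k = 6, 18, 66, 258, 1026, 4098, …
ICs: h(0) = 6, h′(0) = 18.

f: a_k = 2, 2, 2, 2, 2, 2, …
g: a_k = 4, 16, 64, 256, 1024, 4096, …
Sum ⇒ L₀ = lclm(L_f,L_g) in ℚ(x)⟨Dx⟩.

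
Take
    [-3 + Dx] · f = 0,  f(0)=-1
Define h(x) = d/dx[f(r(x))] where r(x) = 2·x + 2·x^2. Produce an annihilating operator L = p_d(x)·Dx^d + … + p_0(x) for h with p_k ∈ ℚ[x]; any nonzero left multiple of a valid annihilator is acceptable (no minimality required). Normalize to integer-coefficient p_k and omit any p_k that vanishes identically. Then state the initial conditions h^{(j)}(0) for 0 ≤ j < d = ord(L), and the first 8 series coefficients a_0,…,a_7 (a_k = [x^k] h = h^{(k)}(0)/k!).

L = (8 + 24·x + 24·x^2) + (-1 - 2·x)·Dx  (order 1).
h: a_k = -6, -48, -216, -720, -1944, -22464/5, -45792/5, -589248/35, …
ICs: h(0) = -6.

f: a_k = -1, -3, -9/2, -9/2, -27/8, -81/40, -81/80, -243/560, …
f∘r: x↦r, Dx↦Dx/r' in L_f ⇒ L₀.
h₀' ⇒ L via d/dx closure of L₀.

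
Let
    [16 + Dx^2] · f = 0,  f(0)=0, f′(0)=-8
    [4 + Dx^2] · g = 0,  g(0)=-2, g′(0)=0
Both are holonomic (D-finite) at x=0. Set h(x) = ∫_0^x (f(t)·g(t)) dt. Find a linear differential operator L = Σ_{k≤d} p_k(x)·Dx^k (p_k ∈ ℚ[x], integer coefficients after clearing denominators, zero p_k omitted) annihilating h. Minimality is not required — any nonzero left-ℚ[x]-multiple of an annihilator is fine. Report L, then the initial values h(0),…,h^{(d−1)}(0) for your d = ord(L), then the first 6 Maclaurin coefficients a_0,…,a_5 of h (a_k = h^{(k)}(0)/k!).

f: a_k = 0, -8, 0, 64/3, 0, -256/15, …
g: a_k = -2, 0, 4, 0, -4/3, 0, …
L₀ := L_f ⊗_s L_g (sym. prod.), ord ≤ 4.
h=∫h₀ ⇒ L = L₀·Dx.
L = 144·Dx + 40·Dx^3 + Dx^5  (order 5).
h: a_k = 0, 0, 8, 0, -56/3, 0, …
ICs: h(0) = 0, h′(0) = 0, h′′(0) = 16, h′′′(0) = 0, h′′′′(0) = -448.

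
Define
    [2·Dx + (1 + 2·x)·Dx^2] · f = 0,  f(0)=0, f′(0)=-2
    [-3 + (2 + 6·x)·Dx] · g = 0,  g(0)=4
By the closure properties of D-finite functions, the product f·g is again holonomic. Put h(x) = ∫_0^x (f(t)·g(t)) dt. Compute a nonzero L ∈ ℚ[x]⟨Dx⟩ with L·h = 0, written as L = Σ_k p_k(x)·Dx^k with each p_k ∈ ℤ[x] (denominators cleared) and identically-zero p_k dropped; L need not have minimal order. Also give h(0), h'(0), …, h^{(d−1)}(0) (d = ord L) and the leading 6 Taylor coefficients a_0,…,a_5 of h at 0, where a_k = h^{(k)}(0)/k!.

f: a_k = 0, -2, 2, -8/3, 4, -32/5, …
g: a_k = 4, 6, -9/2, 27/4, -405/32, 1701/64, …
L₀ := L_f ⊗_s L_g (sym. prod.), ord ≤ 2.
∫: right-multiply L₀ by Dx.
L = (15 + 18·x)·Dx + (-4 - 12·x)·Dx^2 + (4 + 32·x + 84·x^2 + 72·x^3)·Dx^3  (order 3).
h: a_k = 0, 0, -4, -4/3, 31/12, -9/2, …
ICs: h(0) = 0, h′(0) = 0, h′′(0) = -8.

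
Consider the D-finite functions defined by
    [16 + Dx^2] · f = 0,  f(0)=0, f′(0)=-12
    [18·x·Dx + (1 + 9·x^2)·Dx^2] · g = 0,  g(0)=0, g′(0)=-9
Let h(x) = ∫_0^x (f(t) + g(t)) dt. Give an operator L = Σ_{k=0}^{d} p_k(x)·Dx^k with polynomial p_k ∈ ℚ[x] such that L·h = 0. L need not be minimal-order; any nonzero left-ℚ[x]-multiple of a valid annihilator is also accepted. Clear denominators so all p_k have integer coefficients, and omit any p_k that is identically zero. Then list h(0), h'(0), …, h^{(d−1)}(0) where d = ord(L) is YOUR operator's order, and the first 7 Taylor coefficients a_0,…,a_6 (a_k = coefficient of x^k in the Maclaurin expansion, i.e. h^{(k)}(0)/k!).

f: a_k = 0, -12, 0, 32, 0, -128/5, 0, …
g: a_k = 0, -9, 0, 27, 0, -729/5, 0, …
Weyl lclm of L_f,L_g ⇒ L₀ (ord ≤ 4).
Integrate: L := L₀·Dx.
L = (-13248·x + 181440·x^3 + 186624·x^5)·Dx^2 + (-16 + 6048·x^2 + 66096·x^4 + 93312·x^6)·Dx^3 + (-828·x + 11340·x^3 + 11664·x^5)·Dx^4 + (-1 + 378·x^2 + 4131·x^4 + 5832·x^6)·Dx^5  (order 5).
h: a_k = 0, 0, -21/2, 0, 59/4, 0, -857/30, …
ICs: h(0) = 0, h′(0) = 0, h′′(0) = -21, h′′′(0) = 0, h′′′′(0) = 354.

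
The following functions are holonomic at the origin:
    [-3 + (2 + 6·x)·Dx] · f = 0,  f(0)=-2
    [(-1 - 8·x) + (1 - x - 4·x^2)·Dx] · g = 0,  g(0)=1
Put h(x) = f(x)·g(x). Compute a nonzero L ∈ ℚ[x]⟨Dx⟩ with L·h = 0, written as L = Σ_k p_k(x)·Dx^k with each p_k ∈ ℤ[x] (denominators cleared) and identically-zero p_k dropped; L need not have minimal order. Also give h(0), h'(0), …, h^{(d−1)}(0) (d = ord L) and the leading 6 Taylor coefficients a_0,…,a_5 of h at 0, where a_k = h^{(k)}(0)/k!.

L = (5 + 19·x + 36·x^2) + (-2 - 4·x + 14·x^2 + 24·x^3)·Dx  (order 1).
h: a_k = -2, -5, -43/4, -273/8, -4531/64, -28235/128, …
ICs: h(0) = -2.

f: a_k = -2, -3, 9/4, -27/8, 405/64, -1701/128, …
g: a_k = 1, 1, 5, 9, 29, 65, …
L₀ := L_f ⊗_s L_g (sym. prod.), ord ≤ 1.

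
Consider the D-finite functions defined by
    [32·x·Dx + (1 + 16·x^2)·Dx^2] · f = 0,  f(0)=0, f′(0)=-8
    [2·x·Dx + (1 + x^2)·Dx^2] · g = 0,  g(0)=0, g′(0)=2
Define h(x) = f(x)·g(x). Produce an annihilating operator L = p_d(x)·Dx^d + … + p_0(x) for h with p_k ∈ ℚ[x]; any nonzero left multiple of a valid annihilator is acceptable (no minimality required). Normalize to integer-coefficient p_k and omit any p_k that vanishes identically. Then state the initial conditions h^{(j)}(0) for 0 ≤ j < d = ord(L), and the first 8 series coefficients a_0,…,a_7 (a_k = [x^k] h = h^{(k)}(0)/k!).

L = (-384·x - 10880·x^3 - 16384·x^5 + 34816·x^7 + 98304·x^9)·Dx + (-68 - 3916·x^2 - 19584·x^4 - 14336·x^6 + 121856·x^8 + 147456·x^10)·Dx^2 + (-136·x - 2632·x^3 - 6528·x^5 + 16448·x^7 + 69632·x^9 + 49152·x^11)·Dx^3 + (-1 - 34·x^2 - 305·x^4 + 4880·x^8 + 8704·x^10 + 4096·x^12)·Dx^4  (order 4).
h: a_k = 0, 0, -16, 0, 272/3, 0, -38288/45, 0, …
ICs: h(0) = 0, h′(0) = 0, h′′(0) = -32, h′′′(0) = 0.

f: a_k = 0, -8, 0, 128/3, 0, -2048/5, 0, 32768/7, …
g: a_k = 0, 2, 0, -2/3, 0, 2/5, 0, -2/7, …
h₀=f·g: eliminate ⇒ L₀, order ≤ 2·2.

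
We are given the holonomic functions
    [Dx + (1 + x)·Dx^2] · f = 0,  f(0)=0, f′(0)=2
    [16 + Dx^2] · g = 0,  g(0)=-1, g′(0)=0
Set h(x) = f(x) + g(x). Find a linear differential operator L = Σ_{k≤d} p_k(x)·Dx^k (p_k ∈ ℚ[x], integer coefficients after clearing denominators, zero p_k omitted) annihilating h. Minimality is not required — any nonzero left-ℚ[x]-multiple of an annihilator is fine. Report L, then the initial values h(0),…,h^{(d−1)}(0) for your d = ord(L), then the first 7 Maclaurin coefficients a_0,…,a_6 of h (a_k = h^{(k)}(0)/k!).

f: a_k = 0, 2, -1, 2/3, -1/2, 2/5, -1/3, …
g: a_k = -1, 0, 8, 0, -32/3, 0, 256/45, …
Weyl lclm of L_f,L_g ⇒ L₀ (ord ≤ 4).
L = (176 + 256·x + 128·x^2)·Dx + (144 + 400·x + 384·x^2 + 128·x^3)·Dx^2 + (11 + 16·x + 8·x^2)·Dx^3 + (9 + 25·x + 24·x^2 + 8·x^3)·Dx^4  (order 4).
h: a_k = -1, 2, 7, 2/3, -67/6, 2/5, 241/45, …
ICs: h(0) = -1, h′(0) = 2, h′′(0) = 14, h′′′(0) = 4.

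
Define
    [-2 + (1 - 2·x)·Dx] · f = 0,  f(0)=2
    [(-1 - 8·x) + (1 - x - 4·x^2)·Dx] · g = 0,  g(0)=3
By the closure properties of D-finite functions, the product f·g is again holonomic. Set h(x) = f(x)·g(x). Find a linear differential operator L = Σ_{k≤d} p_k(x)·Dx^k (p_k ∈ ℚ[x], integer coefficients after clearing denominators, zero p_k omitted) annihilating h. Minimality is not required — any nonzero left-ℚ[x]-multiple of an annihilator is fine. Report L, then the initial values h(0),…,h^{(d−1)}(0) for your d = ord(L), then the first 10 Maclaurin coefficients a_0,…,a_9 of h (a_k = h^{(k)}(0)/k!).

L = (-3 - 4·x + 24·x^2) + (1 - 3·x - 2·x^2 + 8·x^3)·Dx  (order 1).
h: a_k = 6, 18, 66, 186, 546, 1482, 4050, 10746, 28482, 74538, …
ICs: h(0) = 6.

f: a_k = 2, 4, 8, 16, 32, 64, 128, 256, 512, 1024, …
g: a_k = 3, 3, 15, 27, 87, 195, 543, 1323, 3495, 8787, …
h₀=f·g: eliminate ⇒ L₀, order ≤ 1·1.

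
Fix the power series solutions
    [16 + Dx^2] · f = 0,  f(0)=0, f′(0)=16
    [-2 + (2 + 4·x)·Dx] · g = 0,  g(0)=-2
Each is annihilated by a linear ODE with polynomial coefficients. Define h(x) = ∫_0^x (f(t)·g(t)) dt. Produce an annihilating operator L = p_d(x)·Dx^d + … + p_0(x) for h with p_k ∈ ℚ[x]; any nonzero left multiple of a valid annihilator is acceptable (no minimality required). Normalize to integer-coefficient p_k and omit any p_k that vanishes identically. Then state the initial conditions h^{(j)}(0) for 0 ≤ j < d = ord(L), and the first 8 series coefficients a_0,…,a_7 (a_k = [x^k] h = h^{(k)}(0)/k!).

f: a_k = 0, 16, 0, -128/3, 0, 512/15, 0, -4096/315, …
g: a_k = -2, -2, 1, -1, 5/4, -7/4, 21/8, -33/8, …
L₀ := L_f ⊗_s L_g (sym. prod.), ord ≤ 2.
∫: right-multiply L₀ by Dx.
L = (19 + 64·x + 64·x^2)·Dx + (-2 - 4·x)·Dx^2 + (1 + 4·x + 4·x^2)·Dx^3  (order 3).
h: a_k = 0, 0, -16, -32/3, 76/3, 208/15, -682/45, -268/35, …
ICs: h(0) = 0, h′(0) = 0, h′′(0) = -32.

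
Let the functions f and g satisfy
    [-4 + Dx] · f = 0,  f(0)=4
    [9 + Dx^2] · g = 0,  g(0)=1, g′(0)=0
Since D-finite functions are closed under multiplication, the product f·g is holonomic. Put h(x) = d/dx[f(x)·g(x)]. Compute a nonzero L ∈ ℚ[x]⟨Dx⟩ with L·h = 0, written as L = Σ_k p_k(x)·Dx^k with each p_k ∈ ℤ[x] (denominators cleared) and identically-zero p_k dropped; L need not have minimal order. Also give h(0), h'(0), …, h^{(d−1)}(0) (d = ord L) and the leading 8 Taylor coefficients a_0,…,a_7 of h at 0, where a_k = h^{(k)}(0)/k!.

f: a_k = 4, 16, 32, 128/3, 128/3, 512/15, 1024/45, 4096/315, …
g: a_k = 1, 0, -9/2, 0, 27/8, 0, -81/80, 0, …
f·g: L₀ = L_f ⊗_s L_g, ord ≤ 1·2.
Derive L from L₀ (diff closure).
L = 25 - 8·Dx + Dx^2  (order 2).
h: a_k = 16, 28, -88, -1054/3, -1558/3, -11753/30, -4031/45, 164833/1260, …
ICs: h(0) = 16, h′(0) = 28.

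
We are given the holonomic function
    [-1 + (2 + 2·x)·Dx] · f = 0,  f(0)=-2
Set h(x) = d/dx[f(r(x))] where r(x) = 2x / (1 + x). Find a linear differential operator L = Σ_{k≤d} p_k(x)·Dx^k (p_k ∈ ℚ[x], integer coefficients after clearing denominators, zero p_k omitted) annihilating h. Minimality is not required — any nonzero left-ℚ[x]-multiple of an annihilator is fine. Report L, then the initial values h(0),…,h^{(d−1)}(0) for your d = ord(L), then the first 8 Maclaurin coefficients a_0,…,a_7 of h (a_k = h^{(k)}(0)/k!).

f: a_k = -2, -1, 1/4, -1/8, 5/64, -7/128, 21/512, -33/1024, …
f∘r: x↦r, Dx↦Dx/r' in L_f ⇒ L₀.
h=h₀': d/dx-closure on L₀ ⇒ L.
L = (-3 - 6·x) + (-1 - 4·x - 3·x^2)·Dx  (order 1).
h: a_k = -2, 6, -15, 37, -375/4, 981/4, -5271/8, 14445/8, …
ICs: h(0) = -2.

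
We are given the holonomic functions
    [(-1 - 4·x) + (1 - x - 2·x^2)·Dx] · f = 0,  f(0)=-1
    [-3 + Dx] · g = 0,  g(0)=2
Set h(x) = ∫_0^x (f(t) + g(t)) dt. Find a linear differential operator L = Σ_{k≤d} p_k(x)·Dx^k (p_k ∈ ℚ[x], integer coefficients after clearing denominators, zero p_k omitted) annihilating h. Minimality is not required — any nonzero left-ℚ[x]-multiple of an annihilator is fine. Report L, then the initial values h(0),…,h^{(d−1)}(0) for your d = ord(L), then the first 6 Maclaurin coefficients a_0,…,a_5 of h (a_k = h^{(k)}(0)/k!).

f: a_k = -1, -1, -3, -5, -11, -21, …
g: a_k = 2, 6, 9, 9, 27/4, 81/20, …
Weyl lclm of L_f,L_g ⇒ L₀ (ord ≤ 2).
h=∫h₀ ⇒ L = L₀·Dx.
L = (-9 - 9·x - 126·x^2 - 72·x^3)·Dx + (-3 + 30·x + 51·x^2 - 36·x^3 - 36·x^4)·Dx^2 + (2 - 9·x - 3·x^2 + 20·x^3 + 12·x^4)·Dx^3  (order 3).
h: a_k = 0, 1, 5/2, 2, 1, -17/20, …
ICs: h(0) = 0, h′(0) = 1, h′′(0) = 5.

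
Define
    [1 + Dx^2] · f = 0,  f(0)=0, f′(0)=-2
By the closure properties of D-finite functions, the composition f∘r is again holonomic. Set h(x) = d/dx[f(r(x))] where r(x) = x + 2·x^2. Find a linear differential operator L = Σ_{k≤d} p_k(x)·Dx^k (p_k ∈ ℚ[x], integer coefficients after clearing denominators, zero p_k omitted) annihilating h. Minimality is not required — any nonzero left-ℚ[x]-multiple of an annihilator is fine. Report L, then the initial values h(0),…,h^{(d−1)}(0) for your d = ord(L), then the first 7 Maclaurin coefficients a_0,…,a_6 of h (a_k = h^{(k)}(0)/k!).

L = (49 + 16·x + 96·x^2 + 256·x^3 + 256·x^4) + (-12 - 48·x)·Dx + (1 + 8·x + 16·x^2)·Dx^2  (order 2).
h: a_k = -2, -8, 1, 8, 239/12, 15, -1679/360, …
ICs: h(0) = -2, h′(0) = -8.

f: a_k = 0, -2, 0, 1/3, 0, -1/60, 0, …
Substitute x→r, Dx→(1/r')Dx; clear ⇒ L₀.
h=h₀': d/dx-closure on L₀ ⇒ L.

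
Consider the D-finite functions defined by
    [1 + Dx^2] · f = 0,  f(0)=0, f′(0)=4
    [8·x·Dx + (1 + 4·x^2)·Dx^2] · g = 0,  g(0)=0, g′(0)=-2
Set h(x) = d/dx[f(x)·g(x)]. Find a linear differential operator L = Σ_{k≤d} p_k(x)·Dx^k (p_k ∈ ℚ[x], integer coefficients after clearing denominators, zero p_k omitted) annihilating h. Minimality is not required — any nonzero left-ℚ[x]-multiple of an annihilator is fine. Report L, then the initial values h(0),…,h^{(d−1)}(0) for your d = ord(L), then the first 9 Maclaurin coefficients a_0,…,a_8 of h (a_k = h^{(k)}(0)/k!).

f: a_k = 0, 4, 0, -2/3, 0, 1/30, 0, -1/1260, 0, …
g: a_k = 0, -2, 0, 8/3, 0, -32/5, 0, 128/7, 0, …
h₀=f·g: eliminate ⇒ L₀, order ≤ 2·2.
h₀' ⇒ L via d/dx closure of L₀.
L = (3893 + 34584·x^2 + 286832·x^4 + 57600·x^6 + 768·x^8 - 10240·x^10 + 4096·x^12) + (2192·x + 44864·x^3 + 156160·x^5 + 51200·x^7 + 20480·x^9 + 16384·x^11)·Dx + (3978 + 36208·x^2 + 296160·x^4 + 76288·x^6 + 9728·x^8 - 4096·x^10 + 8192·x^12)·Dx^2 + (2192·x + 44864·x^3 + 156160·x^5 + 51200·x^7 + 20480·x^9 + 16384·x^11)·Dx^3 + (85 + 1624·x^2 + 9328·x^4 + 18688·x^6 + 8960·x^8 + 6144·x^10 + 4096·x^12)·Dx^4  (order 4).
h: a_k = 0, -16, 0, 48, 0, -494/3, 0, 620, 0, …
ICs: h(0) = 0, h′(0) = -16, h′′(0) = 0, h′′′(0) = 288.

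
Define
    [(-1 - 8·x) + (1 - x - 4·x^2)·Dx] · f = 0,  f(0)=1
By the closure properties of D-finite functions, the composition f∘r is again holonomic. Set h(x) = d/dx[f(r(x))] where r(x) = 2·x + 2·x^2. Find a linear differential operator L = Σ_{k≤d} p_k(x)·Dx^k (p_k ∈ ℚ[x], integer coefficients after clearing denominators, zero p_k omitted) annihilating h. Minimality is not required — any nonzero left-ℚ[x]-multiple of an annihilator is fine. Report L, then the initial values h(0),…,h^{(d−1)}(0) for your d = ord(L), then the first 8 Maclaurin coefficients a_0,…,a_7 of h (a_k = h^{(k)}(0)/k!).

L = (22 + 204·x + 1260·x^2 + 4672·x^3 + 8736·x^4 + 7680·x^5 + 2560·x^6) + (-1 - 16·x + 6·x^2 + 420·x^3 + 1520·x^4 + 2400·x^5 + 1792·x^6 + 512·x^7)·Dx  (order 1).
h: a_k = 2, 44, 336, 2800, 20760, 149040, 1040256, 7107200, …
ICs: h(0) = 2.

f: a_k = 1, 1, 5, 9, 29, 65, 181, 441, …
f∘r: x↦r, Dx↦Dx/r' in L_f ⇒ L₀.
h=h₀': d/dx-closure on L₀ ⇒ L.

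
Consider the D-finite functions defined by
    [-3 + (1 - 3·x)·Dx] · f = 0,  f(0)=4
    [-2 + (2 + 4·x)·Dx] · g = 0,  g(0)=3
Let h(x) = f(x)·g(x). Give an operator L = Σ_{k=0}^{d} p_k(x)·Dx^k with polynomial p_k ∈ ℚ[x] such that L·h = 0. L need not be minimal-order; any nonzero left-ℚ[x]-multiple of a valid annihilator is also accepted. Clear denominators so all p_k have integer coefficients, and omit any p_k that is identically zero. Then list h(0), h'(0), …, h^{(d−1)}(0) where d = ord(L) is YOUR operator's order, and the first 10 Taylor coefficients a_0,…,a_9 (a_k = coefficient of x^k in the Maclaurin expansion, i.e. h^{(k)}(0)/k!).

f: a_k = 4, 12, 36, 108, 324, 972, 2916, 8748, 26244, 78732, …
g: a_k = 3, 3, -3/2, 3/2, -15/8, 21/8, -63/16, 99/16, -1287/128, 2145/128, …
L₀ := L_f ⊗_s L_g (sym. prod.), ord ≤ 1.
L = (4 + 3·x) + (-1 + x + 6·x^2)·Dx  (order 1).
h: a_k = 12, 48, 138, 420, 2505/2, 3768, 45153/4, 67779/2, 3252105/32, 2439615/8, …
ICs: h(0) = 12.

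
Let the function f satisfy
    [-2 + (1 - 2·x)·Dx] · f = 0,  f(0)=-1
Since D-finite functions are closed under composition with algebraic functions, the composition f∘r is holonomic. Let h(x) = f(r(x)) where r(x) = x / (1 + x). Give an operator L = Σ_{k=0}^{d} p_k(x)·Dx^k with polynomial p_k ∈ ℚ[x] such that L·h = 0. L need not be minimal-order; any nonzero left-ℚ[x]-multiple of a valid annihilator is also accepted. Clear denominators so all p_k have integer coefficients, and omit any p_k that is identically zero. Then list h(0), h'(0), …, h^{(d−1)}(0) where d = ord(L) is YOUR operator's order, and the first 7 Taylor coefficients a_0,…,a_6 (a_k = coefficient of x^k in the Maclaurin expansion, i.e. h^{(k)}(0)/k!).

f: a_k = -1, -2, -4, -8, -16, -32, -64, …
L₀ from L_f via x↦r, Dx↦r'^{-1}Dx.
L = 2 + (-1 + x^2)·Dx  (order 1).
h: a_k = -1, -2, -2, -2, -2, -2, -2, …
ICs: h(0) = -1.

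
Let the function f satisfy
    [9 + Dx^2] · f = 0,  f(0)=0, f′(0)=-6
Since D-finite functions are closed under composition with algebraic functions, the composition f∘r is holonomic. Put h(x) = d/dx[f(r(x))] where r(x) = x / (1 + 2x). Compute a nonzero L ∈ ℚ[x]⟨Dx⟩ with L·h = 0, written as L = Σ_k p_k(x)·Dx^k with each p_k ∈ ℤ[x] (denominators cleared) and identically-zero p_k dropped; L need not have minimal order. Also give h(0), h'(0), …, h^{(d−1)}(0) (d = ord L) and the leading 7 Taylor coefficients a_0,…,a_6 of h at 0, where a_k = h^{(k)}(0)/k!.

f: a_k = 0, -6, 0, 9, 0, -81/20, 0, …
Change of var in L_f (x↦r) gives L₀.
Derive L from L₀ (diff closure).
L = (33 + 96·x + 96·x^2) + (12 + 72·x + 144·x^2 + 96·x^3)·Dx + (1 + 8·x + 24·x^2 + 32·x^3 + 16·x^4)·Dx^2  (order 2).
h: a_k = -6, 24, -45, -24, 2319/4, -2925, 429483/40, …
ICs: h(0) = -6, h′(0) = 24.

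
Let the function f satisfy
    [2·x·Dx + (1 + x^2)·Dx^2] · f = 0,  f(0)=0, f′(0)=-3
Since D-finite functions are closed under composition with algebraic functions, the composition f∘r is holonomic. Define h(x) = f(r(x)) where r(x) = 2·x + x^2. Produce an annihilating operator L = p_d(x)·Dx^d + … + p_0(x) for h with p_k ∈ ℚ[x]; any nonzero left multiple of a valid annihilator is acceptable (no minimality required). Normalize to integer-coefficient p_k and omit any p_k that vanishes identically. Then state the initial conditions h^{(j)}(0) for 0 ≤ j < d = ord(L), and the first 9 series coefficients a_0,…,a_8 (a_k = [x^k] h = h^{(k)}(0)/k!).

f: a_k = 0, -3, 0, 1, 0, -3/5, 0, 3/7, 0, …
L₀ from L_f via x↦r, Dx↦r'^{-1}Dx.
L = (-1 + 8·x + 16·x^2 + 12·x^3 + 3·x^4)·Dx + (1 + x + 4·x^2 + 8·x^3 + 5·x^4 + x^5)·Dx^2  (order 2).
h: a_k = 0, -6, -3, 8, 12, -66/5, -47, 48/7, 168, …
ICs: h(0) = 0, h′(0) = -6.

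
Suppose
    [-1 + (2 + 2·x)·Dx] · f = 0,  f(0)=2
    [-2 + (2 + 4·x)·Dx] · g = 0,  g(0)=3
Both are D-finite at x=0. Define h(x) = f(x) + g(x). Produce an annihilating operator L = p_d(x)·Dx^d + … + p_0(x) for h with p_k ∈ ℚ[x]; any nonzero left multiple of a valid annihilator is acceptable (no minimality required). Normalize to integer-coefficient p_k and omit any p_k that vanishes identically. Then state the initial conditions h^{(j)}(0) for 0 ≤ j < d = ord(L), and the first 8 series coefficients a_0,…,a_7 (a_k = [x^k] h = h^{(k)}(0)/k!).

f: a_k = 2, 1, -1/4, 1/8, -5/64, 7/128, -21/512, 33/1024, …
g: a_k = 3, 3, -3/2, 3/2, -15/8, 21/8, -63/16, 99/16, …
f+g: L₀ = lclm(L_f,L_g), ord ≤ 1+1.
L = -1 + (3 + 4·x)·Dx + (2 + 6·x + 4·x^2)·Dx^2  (order 2).
h: a_k = 5, 4, -7/4, 13/8, -125/64, 343/128, -2037/512, 6369/1024, …
ICs: h(0) = 5, h′(0) = 4.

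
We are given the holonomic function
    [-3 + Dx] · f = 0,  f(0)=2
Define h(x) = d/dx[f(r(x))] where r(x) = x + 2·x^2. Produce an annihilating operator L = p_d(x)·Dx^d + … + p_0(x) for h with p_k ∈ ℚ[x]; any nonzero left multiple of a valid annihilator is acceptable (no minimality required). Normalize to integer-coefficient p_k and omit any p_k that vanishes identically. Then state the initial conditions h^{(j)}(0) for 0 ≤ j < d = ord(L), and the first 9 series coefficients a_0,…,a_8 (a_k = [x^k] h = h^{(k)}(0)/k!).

f: a_k = 2, 6, 9, 9, 27/4, 81/20, 81/40, 243/280, 729/2240, …
Change of var in L_f (x↦r) gives L₀.
Derive L from L₀ (diff closure).
L = (7 + 24·x + 48·x^2) + (-1 - 4·x)·Dx  (order 1).
h: a_k = 6, 42, 135, 387, 3321/4, 33183/20, 112887/40, 253557/56, 2091501/320, …
ICs: h(0) = 6.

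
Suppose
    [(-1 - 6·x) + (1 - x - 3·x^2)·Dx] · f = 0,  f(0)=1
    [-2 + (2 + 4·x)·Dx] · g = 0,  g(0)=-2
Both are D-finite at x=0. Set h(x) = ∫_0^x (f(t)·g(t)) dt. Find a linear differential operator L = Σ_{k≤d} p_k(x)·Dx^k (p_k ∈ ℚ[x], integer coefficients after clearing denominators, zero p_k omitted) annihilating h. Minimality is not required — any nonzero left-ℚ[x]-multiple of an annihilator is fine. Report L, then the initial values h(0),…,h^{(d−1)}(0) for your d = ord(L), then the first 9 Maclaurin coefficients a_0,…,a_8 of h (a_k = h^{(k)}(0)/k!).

L = (2 + 7·x + 9·x^2)·Dx + (-1 - x + 5·x^2 + 6·x^3)·Dx^2  (order 2).
h: a_k = 0, -2, -2, -3, -11/2, -191/20, -77/4, -2049/56, -2427/32, …
ICs: h(0) = 0, h′(0) = -2.

f: a_k = 1, 1, 4, 7, 19, 40, 97, 217, 508, …
g: a_k = -2, -2, 1, -1, 5/4, -7/4, 21/8, -33/8, 429/64, …
h₀=f·g: eliminate ⇒ L₀, order ≤ 1·1.
Integrate: L := L₀·Dx.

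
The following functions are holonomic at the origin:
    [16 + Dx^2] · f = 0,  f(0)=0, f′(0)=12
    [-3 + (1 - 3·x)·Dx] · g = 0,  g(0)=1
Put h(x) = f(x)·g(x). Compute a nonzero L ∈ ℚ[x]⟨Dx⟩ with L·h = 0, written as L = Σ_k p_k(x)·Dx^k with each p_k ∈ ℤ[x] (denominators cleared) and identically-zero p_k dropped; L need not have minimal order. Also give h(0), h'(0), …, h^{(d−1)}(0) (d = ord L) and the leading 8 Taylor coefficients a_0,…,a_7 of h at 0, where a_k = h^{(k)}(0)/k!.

f: a_k = 0, 12, 0, -32, 0, 128/5, 0, -1024/105, …
g: a_k = 1, 3, 9, 27, 81, 243, 729, 2187, …
Product ⇒ symmetric product L₀, ord ≤ 2.
L = (-16 + 48·x) + 6·Dx + (-1 + 3·x)·Dx^2  (order 2).
h: a_k = 0, 12, 36, 76, 228, 3548/5, 10644/5, 669548/105, …
ICs: h(0) = 0, h′(0) = 12.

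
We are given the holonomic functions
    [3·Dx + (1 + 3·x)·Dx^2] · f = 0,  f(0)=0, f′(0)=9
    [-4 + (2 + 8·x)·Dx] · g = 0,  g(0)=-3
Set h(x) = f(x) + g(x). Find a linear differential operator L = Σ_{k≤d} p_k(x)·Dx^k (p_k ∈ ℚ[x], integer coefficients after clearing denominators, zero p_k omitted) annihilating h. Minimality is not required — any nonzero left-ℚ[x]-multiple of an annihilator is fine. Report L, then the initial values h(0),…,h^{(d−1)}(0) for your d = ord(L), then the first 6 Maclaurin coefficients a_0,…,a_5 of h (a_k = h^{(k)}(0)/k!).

L = 36·x·Dx + (6 + 72·x + 180·x^2)·Dx^2 + (1 + 13·x + 54·x^2 + 72·x^3)·Dx^3  (order 3).
h: a_k = -3, 3, -15/2, 15, -123/4, 309/5, …
ICs: h(0) = -3, h′(0) = 3, h′′(0) = -15.

f: a_k = 0, 9, -27/2, 27, -243/4, 729/5, …
g: a_k = -3, -6, 6, -12, 30, -84, …
f+g: L₀ = lclm(L_f,L_g), ord ≤ 2+1.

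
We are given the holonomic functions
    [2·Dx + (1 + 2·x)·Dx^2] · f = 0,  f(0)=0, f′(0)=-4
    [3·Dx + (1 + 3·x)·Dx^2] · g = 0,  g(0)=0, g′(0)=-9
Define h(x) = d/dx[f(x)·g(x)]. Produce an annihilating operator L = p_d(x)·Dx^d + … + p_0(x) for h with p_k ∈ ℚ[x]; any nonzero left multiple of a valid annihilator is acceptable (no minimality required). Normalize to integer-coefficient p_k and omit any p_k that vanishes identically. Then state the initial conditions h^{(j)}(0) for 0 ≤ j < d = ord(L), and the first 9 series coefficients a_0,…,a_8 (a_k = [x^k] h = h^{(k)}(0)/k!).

f: a_k = 0, -4, 4, -16/3, 8, -64/5, 64/3, -256/7, 64, …
g: a_k = 0, -9, 27/2, -27, 243/4, -729/5, 729/2, -6561/7, 19683/8, …
h₀=f·g: eliminate ⇒ L₀, order ≤ 2·2.
h=h₀': d/dx-closure on L₀ ⇒ L.
L = (156 + 720·x + 864·x^2) + (310 + 2244·x + 5400·x^2 + 4320·x^3)·Dx + (88 + 860·x + 3132·x^2 + 5040·x^3 + 3024·x^4)·Dx^2 + (5 + 62·x + 305·x^2 + 744·x^3 + 900·x^4 + 432·x^5)·Dx^3  (order 3).
h: a_k = 0, 72, -270, 840, -2475, 35802/5, -20622, 2081376/35, -2409669/14, …
ICs: h(0) = 0, h′(0) = 72, h′′(0) = -540.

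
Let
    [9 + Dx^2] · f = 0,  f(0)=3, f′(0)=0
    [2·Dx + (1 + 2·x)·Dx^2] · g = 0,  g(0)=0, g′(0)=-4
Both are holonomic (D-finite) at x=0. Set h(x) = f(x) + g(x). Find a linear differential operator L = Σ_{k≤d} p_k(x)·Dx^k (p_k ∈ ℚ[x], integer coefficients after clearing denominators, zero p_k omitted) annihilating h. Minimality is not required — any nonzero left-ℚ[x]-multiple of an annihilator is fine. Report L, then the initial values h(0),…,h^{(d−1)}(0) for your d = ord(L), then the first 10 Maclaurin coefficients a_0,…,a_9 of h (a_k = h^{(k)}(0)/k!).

f: a_k = 3, 0, -27/2, 0, 81/8, 0, -243/80, 0, 2187/4480, 0, …
g: a_k = 0, -4, 4, -16/3, 8, -64/5, 64/3, -256/7, 64, -1024/9, …
L₀ := lclm(L_f,L_g); ord L₀ ≤ 2+2.
L = (594 + 648·x + 648·x^2)·Dx + (153 + 630·x + 972·x^2 + 648·x^3)·Dx^2 + (66 + 72·x + 72·x^2)·Dx^3 + (17 + 70·x + 108·x^2 + 72·x^3)·Dx^4  (order 4).
h: a_k = 3, -4, -19/2, -16/3, 145/8, -64/5, 4391/240, -256/7, 288907/4480, -1024/9, …
ICs: h(0) = 3, h′(0) = -4, h′′(0) = -19, h′′′(0) = -32.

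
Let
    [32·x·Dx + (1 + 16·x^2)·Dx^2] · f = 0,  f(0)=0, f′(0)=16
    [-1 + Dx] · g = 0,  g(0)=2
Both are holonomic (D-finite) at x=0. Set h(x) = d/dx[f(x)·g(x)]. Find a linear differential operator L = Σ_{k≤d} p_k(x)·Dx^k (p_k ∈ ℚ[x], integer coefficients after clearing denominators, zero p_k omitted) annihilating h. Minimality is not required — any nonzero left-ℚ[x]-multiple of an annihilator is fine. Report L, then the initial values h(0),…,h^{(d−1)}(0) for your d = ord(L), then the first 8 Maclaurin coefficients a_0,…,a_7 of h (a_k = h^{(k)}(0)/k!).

L = (-31 - 64·x + 1568·x^2 - 1024·x^3 + 256·x^4) + (30 + 96·x - 1600·x^2 + 1536·x^3 - 512·x^4)·Dx + (1 - 32·x + 32·x^2 - 512·x^3 + 256·x^4)·Dx^2  (order 2).
h: a_k = 32, 64, -464, -1984/3, 7772, 28984/3, -1880806/15, -9300272/63, …
ICs: h(0) = 32, h′(0) = 64.

f: a_k = 0, 16, 0, -256/3, 0, 4096/5, 0, -65536/7, …
g: a_k = 2, 2, 1, 1/3, 1/12, 1/60, 1/360, 1/2520, …
f·g: L₀ = L_f ⊗_s L_g, ord ≤ 2·1.
Differentiate: ansatz ord ≤ ord L₀ ⇒ L.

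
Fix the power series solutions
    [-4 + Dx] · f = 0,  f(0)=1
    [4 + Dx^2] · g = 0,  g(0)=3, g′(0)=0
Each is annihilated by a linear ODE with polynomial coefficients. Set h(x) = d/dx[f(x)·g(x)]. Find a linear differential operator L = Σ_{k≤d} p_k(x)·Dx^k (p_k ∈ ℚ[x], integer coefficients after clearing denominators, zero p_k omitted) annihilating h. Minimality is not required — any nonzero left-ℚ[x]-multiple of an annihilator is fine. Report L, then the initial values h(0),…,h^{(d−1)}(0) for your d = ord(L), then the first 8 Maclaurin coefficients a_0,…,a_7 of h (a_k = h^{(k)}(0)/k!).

L = 20 - 8·Dx + Dx^2  (order 2).
h: a_k = 12, 36, 24, -56, -152, -936/5, -2224/15, -8432/105, …
ICs: h(0) = 12, h′(0) = 36.

f: a_k = 1, 4, 8, 32/3, 32/3, 128/15, 256/45, 1024/315, …
g: a_k = 3, 0, -6, 0, 2, 0, -4/15, 0, …
Product ⇒ symmetric product L₀, ord ≤ 2.
h₀' ⇒ L via d/dx closure of L₀.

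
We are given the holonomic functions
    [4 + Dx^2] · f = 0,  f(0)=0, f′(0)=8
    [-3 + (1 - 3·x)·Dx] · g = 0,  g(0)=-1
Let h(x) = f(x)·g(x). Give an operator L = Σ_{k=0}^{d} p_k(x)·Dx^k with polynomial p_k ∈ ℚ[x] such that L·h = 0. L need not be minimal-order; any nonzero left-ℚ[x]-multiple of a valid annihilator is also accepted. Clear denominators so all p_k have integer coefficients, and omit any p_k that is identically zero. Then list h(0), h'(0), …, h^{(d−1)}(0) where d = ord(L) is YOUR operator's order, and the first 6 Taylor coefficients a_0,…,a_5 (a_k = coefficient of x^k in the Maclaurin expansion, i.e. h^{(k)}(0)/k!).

L = (-4 + 12·x) + 6·Dx + (-1 + 3·x)·Dx^2  (order 2).
h: a_k = 0, -8, -24, -200/3, -200, -9016/15, …
ICs: h(0) = 0, h′(0) = -8.

f: a_k = 0, 8, 0, -16/3, 0, 16/15, …
g: a_k = -1, -3, -9, -27, -81, -243, …
Product ⇒ symmetric product L₀, ord ≤ 2.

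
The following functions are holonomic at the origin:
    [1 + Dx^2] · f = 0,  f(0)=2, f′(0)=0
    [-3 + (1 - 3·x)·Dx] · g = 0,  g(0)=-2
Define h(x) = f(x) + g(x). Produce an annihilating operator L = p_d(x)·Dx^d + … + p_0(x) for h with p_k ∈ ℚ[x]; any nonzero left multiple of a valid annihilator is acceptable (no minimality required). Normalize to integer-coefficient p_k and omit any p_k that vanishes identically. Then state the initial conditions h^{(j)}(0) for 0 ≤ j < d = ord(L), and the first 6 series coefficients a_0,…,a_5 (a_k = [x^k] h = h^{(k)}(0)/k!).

L = (-165 + 18·x - 27·x^2) + (19 - 63·x + 27·x^2 - 27·x^3)·Dx + (-165 + 18·x - 27·x^2)·Dx^2 + (19 - 63·x + 27·x^2 - 27·x^3)·Dx^3  (order 3).
h: a_k = 0, -6, -19, -54, -1943/12, -486, …
ICs: h(0) = 0, h′(0) = -6, h′′(0) = -38.

f: a_k = 2, 0, -1, 0, 1/12, 0, …
g: a_k = -2, -6, -18, -54, -162, -486, …
L₀ := lclm(L_f,L_g); ord L₀ ≤ 2+1.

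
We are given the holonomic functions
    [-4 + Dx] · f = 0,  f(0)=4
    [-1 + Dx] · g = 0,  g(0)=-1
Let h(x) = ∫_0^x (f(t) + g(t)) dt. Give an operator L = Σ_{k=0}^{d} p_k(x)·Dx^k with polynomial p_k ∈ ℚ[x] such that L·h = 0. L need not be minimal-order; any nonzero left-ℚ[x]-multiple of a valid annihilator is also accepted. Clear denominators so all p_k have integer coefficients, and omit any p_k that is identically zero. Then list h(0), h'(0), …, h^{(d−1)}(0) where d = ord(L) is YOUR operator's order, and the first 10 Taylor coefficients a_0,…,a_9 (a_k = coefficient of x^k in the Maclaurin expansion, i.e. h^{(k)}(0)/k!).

L = 4·Dx - 5·Dx^2 + Dx^3  (order 3).
h: a_k = 0, 3, 15/2, 21/2, 85/8, 341/40, 91/16, 5461/1680, 4369/2688, 1387/1920, …
ICs: h(0) = 0, h′(0) = 3, h′′(0) = 15.

f: a_k = 4, 16, 32, 128/3, 128/3, 512/15, 1024/45, 4096/315, 2048/315, 8192/2835, …
g: a_k = -1, -1, -1/2, -1/6, -1/24, -1/120, -1/720, -1/5040, -1/40320, -1/362880, …
h₀=f+g: left-lcm gives L₀, ord ≤ 2.
h=∫₀ˣh₀: take L = L₀·Dx.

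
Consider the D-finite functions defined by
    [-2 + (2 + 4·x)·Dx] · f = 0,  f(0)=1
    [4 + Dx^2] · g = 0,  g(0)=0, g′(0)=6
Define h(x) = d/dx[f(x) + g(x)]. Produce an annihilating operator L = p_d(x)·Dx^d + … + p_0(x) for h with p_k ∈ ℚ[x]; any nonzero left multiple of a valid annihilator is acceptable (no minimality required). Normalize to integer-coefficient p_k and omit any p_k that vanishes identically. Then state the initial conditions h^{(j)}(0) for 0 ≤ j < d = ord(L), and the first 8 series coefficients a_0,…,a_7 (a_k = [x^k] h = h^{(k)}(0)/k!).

f: a_k = 1, 1, -1/2, 1/2, -5/8, 7/8, -21/16, 33/16, …
g: a_k = 0, 6, 0, -4, 0, 4/5, 0, -8/105, …
Sum ⇒ L₀ = lclm(L_f,L_g) in ℚ(x)⟨Dx⟩.
h=h₀': d/dx-closure on L₀ ⇒ L.
L = (-76 - 64·x - 64·x^2) + (-28 - 120·x - 192·x^2 - 128·x^3)·Dx + (-19 - 16·x - 16·x^2)·Dx^2 + (-7 - 30·x - 48·x^2 - 32·x^3)·Dx^3  (order 3).
h: a_k = 7, -1, -21/2, -5/2, 67/8, -63/8, 3337/240, -429/16, …
ICs: h(0) = 7, h′(0) = -1, h′′(0) = -21.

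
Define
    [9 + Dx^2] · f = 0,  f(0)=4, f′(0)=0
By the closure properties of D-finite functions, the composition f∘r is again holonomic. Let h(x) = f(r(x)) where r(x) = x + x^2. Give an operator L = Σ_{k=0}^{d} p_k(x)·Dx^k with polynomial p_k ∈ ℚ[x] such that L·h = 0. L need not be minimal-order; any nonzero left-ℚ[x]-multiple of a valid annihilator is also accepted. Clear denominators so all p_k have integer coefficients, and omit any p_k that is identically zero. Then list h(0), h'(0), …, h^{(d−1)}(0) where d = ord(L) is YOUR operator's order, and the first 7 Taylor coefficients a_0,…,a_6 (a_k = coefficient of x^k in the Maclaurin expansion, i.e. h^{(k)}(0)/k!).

L = (9 + 54·x + 108·x^2 + 72·x^3) - 2·Dx + (1 + 2·x)·Dx^2  (order 2).
h: a_k = 4, 0, -18, -36, -9/2, 54, 1539/20, …
ICs: h(0) = 4, h′(0) = 0.

f: a_k = 4, 0, -18, 0, 27/2, 0, -81/20, …
Substitute x→r, Dx→(1/r')Dx; clear ⇒ L₀.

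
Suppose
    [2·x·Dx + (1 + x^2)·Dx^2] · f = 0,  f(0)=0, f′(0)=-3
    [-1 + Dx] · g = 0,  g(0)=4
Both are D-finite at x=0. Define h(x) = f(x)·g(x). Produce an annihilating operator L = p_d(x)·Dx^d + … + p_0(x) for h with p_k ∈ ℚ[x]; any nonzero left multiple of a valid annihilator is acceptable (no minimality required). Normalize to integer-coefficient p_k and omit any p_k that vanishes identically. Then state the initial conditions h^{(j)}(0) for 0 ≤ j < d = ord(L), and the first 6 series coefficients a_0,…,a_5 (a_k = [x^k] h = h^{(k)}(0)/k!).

L = (1 - 2·x + x^2) + (-2 + 2·x - 2·x^2)·Dx + (1 + x^2)·Dx^2  (order 2).
h: a_k = 0, -12, -12, -2, 2, -9/10, …
ICs: h(0) = 0, h′(0) = -12.

f: a_k = 0, -3, 0, 1, 0, -3/5, …
g: a_k = 4, 4, 2, 2/3, 1/6, 1/30, …
Sym-product of L_f,L_g gives L₀ (≤ ord 2).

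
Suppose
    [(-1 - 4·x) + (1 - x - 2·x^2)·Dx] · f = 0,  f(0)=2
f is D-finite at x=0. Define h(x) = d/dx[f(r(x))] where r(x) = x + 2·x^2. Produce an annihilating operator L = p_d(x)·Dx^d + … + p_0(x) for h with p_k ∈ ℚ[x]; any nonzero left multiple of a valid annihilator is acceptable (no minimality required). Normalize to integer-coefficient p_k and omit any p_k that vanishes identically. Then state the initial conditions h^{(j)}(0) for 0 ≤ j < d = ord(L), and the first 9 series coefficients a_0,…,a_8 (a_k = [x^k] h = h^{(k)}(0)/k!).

L = (10 + 72·x + 240·x^2 + 544·x^3 + 1344·x^4 + 1920·x^5 + 1280·x^6) + (-1 - 7·x - 12·x^2 + 32·x^3 + 200·x^4 + 384·x^5 + 448·x^6 + 256·x^7)·Dx  (order 1).
h: a_k = 2, 20, 102, 424, 1690, 6684, 25102, 92752, 337986, …
ICs: h(0) = 2.

f: a_k = 2, 2, 6, 10, 22, 42, 86, 170, 342, …
f∘r: x↦r, Dx↦Dx/r' in L_f ⇒ L₀.
Differentiate: ansatz ord ≤ ord L₀ ⇒ L.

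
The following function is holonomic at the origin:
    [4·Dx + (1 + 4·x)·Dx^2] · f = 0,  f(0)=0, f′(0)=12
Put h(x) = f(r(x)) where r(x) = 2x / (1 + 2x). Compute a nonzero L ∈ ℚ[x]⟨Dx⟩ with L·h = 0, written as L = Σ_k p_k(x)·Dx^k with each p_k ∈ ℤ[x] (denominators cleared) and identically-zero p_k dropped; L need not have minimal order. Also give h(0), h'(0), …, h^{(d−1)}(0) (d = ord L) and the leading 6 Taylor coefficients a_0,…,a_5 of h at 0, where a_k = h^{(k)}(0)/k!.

f: a_k = 0, 12, -24, 64, -192, 3072/5, …
Change of var in L_f (x↦r) gives L₀.
L = (12 + 40·x)·Dx + (1 + 12·x + 20·x^2)·Dx^2  (order 2).
h: a_k = 0, 24, -144, 992, -7488, 299904/5, …
ICs: h(0) = 0, h′(0) = 24.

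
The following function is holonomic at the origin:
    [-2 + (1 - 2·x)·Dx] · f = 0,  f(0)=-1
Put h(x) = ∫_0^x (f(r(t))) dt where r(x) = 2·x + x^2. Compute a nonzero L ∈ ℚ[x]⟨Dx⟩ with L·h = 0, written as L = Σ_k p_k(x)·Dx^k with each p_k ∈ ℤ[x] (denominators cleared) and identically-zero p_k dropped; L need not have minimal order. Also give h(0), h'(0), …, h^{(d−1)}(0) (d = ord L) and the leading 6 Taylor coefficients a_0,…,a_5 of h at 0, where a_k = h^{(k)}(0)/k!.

L = (4 + 4·x)·Dx + (-1 + 4·x + 2·x^2)·Dx^2  (order 2).
h: a_k = 0, -1, -2, -6, -20, -356/5, …
ICs: h(0) = 0, h′(0) = -1.

f: a_k = -1, -2, -4, -8, -16, -32, …
f∘r: x↦r, Dx↦Dx/r' in L_f ⇒ L₀.
h=∫h₀ ⇒ L = L₀·Dx.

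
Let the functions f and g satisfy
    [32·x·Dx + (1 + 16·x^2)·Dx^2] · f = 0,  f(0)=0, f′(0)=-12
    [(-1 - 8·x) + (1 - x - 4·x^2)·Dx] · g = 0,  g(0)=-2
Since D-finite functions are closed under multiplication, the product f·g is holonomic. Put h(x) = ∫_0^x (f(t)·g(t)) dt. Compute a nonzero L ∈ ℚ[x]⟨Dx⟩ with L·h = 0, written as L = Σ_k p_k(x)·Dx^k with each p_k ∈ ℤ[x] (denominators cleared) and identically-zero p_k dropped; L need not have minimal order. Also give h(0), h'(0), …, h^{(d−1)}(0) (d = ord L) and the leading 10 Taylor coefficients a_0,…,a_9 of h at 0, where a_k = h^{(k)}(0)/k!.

L = (8 + 32·x + 384·x^2)·Dx + (2 - 16·x + 64·x^2 + 384·x^3)·Dx^2 + (-1 + x - 12·x^2 + 16·x^3 + 64·x^4)·Dx^3  (order 3).
h: a_k = 0, 0, 12, 8, -2, 88/5, 3212/15, 8184/35, -6359/7, -25208/315, …
ICs: h(0) = 0, h′(0) = 0, h′′(0) = 24.

f: a_k = 0, -12, 0, 64, 0, -3072/5, 0, 49152/7, 0, -262144/3, …
g: a_k = -2, -2, -10, -18, -58, -130, -362, -882, -2330, -5858, …
L₀ := L_f ⊗_s L_g (sym. prod.), ord ≤ 2.
h=∫h₀ ⇒ L = L₀·Dx.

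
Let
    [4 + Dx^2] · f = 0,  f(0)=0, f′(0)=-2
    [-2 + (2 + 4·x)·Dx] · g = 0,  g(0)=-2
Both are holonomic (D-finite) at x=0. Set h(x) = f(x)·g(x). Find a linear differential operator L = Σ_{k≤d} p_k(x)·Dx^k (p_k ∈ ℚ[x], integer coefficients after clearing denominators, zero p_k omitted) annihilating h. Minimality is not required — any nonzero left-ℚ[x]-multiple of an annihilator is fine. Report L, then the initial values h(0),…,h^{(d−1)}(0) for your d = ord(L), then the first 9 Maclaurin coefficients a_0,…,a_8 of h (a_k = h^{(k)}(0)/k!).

f: a_k = 0, -2, 0, 4/3, 0, -4/15, 0, 8/315, 0, …
g: a_k = -2, -2, 1, -1, 5/4, -7/4, 21/8, -33/8, 429/64, …
f·g: L₀ = L_f ⊗_s L_g, ord ≤ 2·1.
L = (7 + 16·x + 16·x^2) + (-2 - 4·x)·Dx + (1 + 4·x + 4·x^2)·Dx^2  (order 2).
h: a_k = 0, 4, 4, -14/3, -2/3, -19/30, 27/10, -983/252, 7727/1260, …
ICs: h(0) = 0, h′(0) = 4.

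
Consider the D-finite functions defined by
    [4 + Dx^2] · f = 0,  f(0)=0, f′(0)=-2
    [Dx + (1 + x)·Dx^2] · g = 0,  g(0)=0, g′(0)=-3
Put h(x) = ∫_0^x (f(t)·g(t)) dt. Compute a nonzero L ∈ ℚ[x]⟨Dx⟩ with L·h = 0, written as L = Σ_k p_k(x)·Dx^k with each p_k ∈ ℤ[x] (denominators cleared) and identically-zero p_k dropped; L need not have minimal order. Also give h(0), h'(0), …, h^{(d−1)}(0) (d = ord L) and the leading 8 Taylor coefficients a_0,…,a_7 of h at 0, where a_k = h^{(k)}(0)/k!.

L = (168 + 864·x + 1456·x^2 + 1024·x^3 + 256·x^4)·Dx + (112 + 368·x + 384·x^2 + 128·x^3)·Dx^2 + (102 + 464·x + 744·x^2 + 512·x^3 + 128·x^4)·Dx^3 + (28 + 92·x + 96·x^2 + 32·x^3)·Dx^4 + (15 + 62·x + 95·x^2 + 64·x^3 + 16·x^4)·Dx^5  (order 5).
h: a_k = 0, 0, 0, 2, -3/4, -2/5, 1/12, 2/21, …
ICs: h(0) = 0, h′(0) = 0, h′′(0) = 0, h′′′(0) = 12, h′′′′(0) = -18.

f: a_k = 0, -2, 0, 4/3, 0, -4/15, 0, 8/315, …
g: a_k = 0, -3, 3/2, -1, 3/4, -3/5, 1/2, -3/7, …
Product ⇒ symmetric product L₀, ord ≤ 4.
Integrate: L := L₀·Dx.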